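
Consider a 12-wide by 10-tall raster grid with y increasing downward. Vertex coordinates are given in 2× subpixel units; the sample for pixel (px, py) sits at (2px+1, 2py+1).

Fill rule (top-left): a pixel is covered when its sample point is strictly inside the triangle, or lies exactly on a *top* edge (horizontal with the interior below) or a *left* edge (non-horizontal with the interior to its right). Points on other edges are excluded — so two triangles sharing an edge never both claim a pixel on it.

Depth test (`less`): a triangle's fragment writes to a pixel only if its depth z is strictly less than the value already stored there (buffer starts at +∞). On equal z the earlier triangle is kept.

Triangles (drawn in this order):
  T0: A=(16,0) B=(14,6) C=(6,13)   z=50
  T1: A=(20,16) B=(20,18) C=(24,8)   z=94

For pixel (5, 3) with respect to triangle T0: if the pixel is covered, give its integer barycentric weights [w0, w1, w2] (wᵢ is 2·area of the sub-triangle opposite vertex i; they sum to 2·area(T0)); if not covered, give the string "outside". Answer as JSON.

T0:
  2·area = 34
  edge (16, 0)→(14, 6): d=(-2,6) right/bottom  bias=-1
  edge (14, 6)→(6, 13): d=(-8,7) right/bottom  bias=-1
  edge (6, 13)→(16, 0): d=(10,-13) top-left  bias=+0
    (7,1)@(15, 3): e=[0,17,17] → .  [on edge]
    (6,2)@(13, 5): e=[8,15,11] → X
    (7,2)@(15, 5): e=[-4,1,37] → .
    (5,3)@(11, 7): e=[16,13,5] → X
    (6,3)@(13, 7): e=[4,-1,31] → .
    (5,4)@(11, 9): e=[12,-3,25] → .
    (6,4)@(13, 9): e=[0,-17,51] → .  [on edge]
    (5,7)@(11, 15): e=[0,-51,85] → .  [on edge]
  covered (2 px):
    . . . . . . . . . . . .
    . . . . . . . . . . . .
    . . . . . . X . . . . .
    . . . . . X . . . . . .
    . . . . . . . . . . . .
    . . . . . . . . . . . .
    . . . . . . . . . . . .
    . . . . . . . . . . . .
    . . . . . . . . . . . .
    . . . . . . . . . . . .
T1:
  2·area = 8  (B↔C swapped to make it positive)
  edge (20, 16)→(24, 8): d=(4,-8) top-left  bias=+0
  edge (24, 8)→(20, 18): d=(-4,10) right/bottom  bias=-1
  edge (20, 18)→(20, 16): d=(0,-2) top-left  bias=+0
    (10,7)@(21, 15): e=[4,2,2] → X
    (11,7)@(23, 15): e=[20,-18,6] → .
    (10,8)@(21, 17): e=[12,-6,2] → .
  covered (1 px):
    . . . . . . . . . . . .
    . . . . . . . . . . . .
    . . . . . . . . . . . .
    . . . . . . . . . . . .
    . . . . . . . . . . . .
    . . . . . . . . . . . .
    . . . . . . . . . . . .
    . . . . . . . . . . X .
    . . . . . . . . . . . .
    . . . . . . . . . . . .

Result: [13,5,16]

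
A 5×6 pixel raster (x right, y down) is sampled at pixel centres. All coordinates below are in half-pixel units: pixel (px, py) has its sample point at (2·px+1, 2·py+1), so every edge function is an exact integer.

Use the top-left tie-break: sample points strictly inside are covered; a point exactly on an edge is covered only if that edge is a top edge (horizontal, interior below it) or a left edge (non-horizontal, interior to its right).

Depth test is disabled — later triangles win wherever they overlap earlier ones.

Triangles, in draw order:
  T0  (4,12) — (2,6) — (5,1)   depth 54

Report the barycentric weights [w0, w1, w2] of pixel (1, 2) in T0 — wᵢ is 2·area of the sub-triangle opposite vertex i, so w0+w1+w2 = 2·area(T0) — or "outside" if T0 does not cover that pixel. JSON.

T0:
  2·area = 28
  edge (4, 12)→(2, 6): d=(-2,-6) top-left  bias=+0
  edge (2, 6)→(5, 1): d=(3,-5) top-left  bias=+0
  edge (5, 1)→(4, 12): d=(-1,11) right/bottom  bias=-1
    (2,0)@(5, 1): e=[28,0,0] → .  [on edge]
    (0,1)@(1, 3): e=[0,-14,42] → .  [on edge]
    (1,2)@(3, 5): e=[8,2,18] → X
    (2,2)@(5, 5): e=[20,12,-4] → .
    (1,3)@(3, 7): e=[4,8,16] → X
    (2,3)@(5, 7): e=[16,18,-6] → .
    (1,4)@(3, 9): e=[0,14,14] → X  [on edge]
    (2,4)@(5, 9): e=[12,24,-8] → .
    (1,5)@(3, 11): e=[-4,20,12] → .
  covered (3 px):
    . . . . .
    . . . . .
    . X . . .
    . X . . .
    . X . . .
    . . . . .

Final: [2,18,8]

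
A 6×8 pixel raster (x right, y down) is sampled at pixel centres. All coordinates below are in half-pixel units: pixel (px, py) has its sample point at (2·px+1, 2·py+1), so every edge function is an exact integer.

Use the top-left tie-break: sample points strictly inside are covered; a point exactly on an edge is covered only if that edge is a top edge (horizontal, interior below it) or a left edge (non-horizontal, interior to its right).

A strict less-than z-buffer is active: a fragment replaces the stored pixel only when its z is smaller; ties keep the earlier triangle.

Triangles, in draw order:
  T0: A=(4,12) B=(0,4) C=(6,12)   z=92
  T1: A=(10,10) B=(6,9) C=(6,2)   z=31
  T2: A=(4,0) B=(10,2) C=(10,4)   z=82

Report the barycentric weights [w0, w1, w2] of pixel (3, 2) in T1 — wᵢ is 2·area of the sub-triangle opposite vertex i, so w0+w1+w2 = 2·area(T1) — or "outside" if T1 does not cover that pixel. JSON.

T0:
  2·area = 16
  edge (4, 12)→(0, 4): d=(-4,-8) top-left  bias=+0
  edge (0, 4)→(6, 12): d=(6,8) right/bottom  bias=-1
  edge (6, 12)→(4, 12): d=(-2,0) right/bottom  bias=-1
    (1,4)@(3, 9): e=[4,6,6] → X
    (2,4)@(5, 9): e=[20,-10,6] → .
    (1,5)@(3, 11): e=[-4,18,2] → .
    (2,5)@(5, 11): e=[12,2,2] → X
    (3,5)@(7, 11): e=[28,-14,2] → .
    (2,6)@(5, 13): e=[4,14,-2] → .
  covered (2 px):
    . . . . . .
    . . . . . .
    . . . . . .
    . . . . . .
    . X . . . .
    . . X . . .
    . . . . . .
    . . . . . .
T1:
  2·area = 28
  edge (10, 10)→(6, 9): d=(-4,-1) top-left  bias=+0
  edge (6, 9)→(6, 2): d=(0,-7) top-left  bias=+0
  edge (6, 2)→(10, 10): d=(4,8) right/bottom  bias=-1
    (3,2)@(7, 5): e=[17,7,4] → X
    (4,2)@(9, 5): e=[19,21,-12] → .
    (3,3)@(7, 7): e=[9,7,12] → X
    (4,3)@(9, 7): e=[11,21,-4] → .
    (3,4)@(7, 9): e=[1,7,20] → X
    (4,4)@(9, 9): e=[3,21,4] → X
    (5,4)@(11, 9): e=[5,35,-12] → .
    (3,5)@(7, 11): e=[-7,7,28] → .
    (4,5)@(9, 11): e=[-5,21,12] → .
  covered (4 px):
    . . . . . .
    . . . . . .
    . . . X . .
    . . . X . .
    . . . X X .
    . . . . . .
    . . . . . .
    . . . . . .
T2:
  2·area = 12
  edge (4, 0)→(10, 2): d=(6,2) right/bottom  bias=-1
  edge (10, 2)→(10, 4): d=(0,2) right/bottom  bias=-1
  edge (10, 4)→(4, 0): d=(-6,-4) top-left  bias=+0
    (3,0)@(7, 1): e=[0,6,6] → .  [on edge]
    (4,1)@(9, 3): e=[8,2,2] → X
    (5,1)@(11, 3): e=[4,-2,10] → .
    (4,2)@(9, 5): e=[20,2,-10] → .
  covered (1 px):
    . . . . . .
    . . . . X .
    . . . . . .
    . . . . . .
    . . . . . .
    . . . . . .
    . . . . . .
    . . . . . .

Answer: [7,4,17]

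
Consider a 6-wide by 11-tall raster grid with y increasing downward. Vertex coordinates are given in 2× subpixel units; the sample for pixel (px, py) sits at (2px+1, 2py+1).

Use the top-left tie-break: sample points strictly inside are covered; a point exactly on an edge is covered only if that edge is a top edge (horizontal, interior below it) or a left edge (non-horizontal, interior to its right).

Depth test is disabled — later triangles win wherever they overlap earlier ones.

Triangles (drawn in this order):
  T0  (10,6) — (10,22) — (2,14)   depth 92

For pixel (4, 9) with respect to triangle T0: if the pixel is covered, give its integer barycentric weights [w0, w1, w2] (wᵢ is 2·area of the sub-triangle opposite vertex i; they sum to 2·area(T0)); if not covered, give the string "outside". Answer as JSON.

T0:
  2·area = 128
  edge (10, 6)→(10, 22): d=(0,16) right/bottom  bias=-1
  edge (10, 22)→(2, 14): d=(-8,-8) top-left  bias=+0
  edge (2, 14)→(10, 6): d=(8,-8) top-left  bias=+0
    (5,2)@(11, 5): e=[-16,144,0] → ·  [on edge]
    (4,3)@(9, 7): e=[16,112,0] → █  [on edge]
    (5,3)@(11, 7): e=[-16,128,16] → ·
    (3,4)@(7, 9): e=[48,80,0] → █  [on edge]
    (5,4)@(11, 9): e=[-16,112,32] → ·
    (2,5)@(5, 11): e=[80,48,0] → █  [on edge]
    (5,5)@(11, 11): e=[-16,96,48] → ·
    (0,6)@(1, 13): e=[144,0,-16] → ·  [on edge]
    (1,6)@(3, 13): e=[112,16,0] → █  [on edge]
    (5,6)@(11, 13): e=[-16,80,64] → ·
    (0,7)@(1, 15): e=[144,-16,0] → ·  [on edge]
    (1,7)@(3, 15): e=[112,0,16] → █  [on edge]
    (2,8)@(5, 17): e=[80,0,48] → █  [on edge]
    (3,9)@(7, 19): e=[48,0,80] → █  [on edge]
    (4,10)@(9, 21): e=[16,0,112] → █  [on edge]
  covered (20 px):
    · · · · · ·
    · · · · · ·
    · · · · · ·
    · · · · █ ·
    · · · █ █ ·
    · · █ █ █ ·
    · █ █ █ █ ·
    · █ █ █ █ ·
    · · █ █ █ ·
    · · · █ █ ·
    · · · · █ ·

Result: [16,96,16]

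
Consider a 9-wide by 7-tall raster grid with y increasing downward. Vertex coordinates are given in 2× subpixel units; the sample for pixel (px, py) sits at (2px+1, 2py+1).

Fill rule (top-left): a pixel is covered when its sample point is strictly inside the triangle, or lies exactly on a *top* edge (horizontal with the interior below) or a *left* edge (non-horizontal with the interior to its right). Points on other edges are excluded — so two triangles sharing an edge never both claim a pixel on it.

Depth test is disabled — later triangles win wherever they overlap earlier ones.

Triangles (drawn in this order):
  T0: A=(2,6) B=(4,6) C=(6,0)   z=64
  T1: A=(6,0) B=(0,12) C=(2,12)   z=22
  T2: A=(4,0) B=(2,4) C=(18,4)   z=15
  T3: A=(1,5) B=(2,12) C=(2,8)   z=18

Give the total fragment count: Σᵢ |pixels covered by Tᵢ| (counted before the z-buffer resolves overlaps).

T0:
  2·area = 12  (B↔C swapped to make it positive)
  edge (2, 6)→(6, 0): d=(4,-6) top-left  bias=+0
  edge (6, 0)→(4, 6): d=(-2,6) right/bottom  bias=-1
  edge (4, 6)→(2, 6): d=(-2,0) right/bottom  bias=-1
    (2,1)@(5, 3): e=[6,0,6] → ·  [on edge]
    (1,2)@(3, 5): e=[2,8,2] → #
    (2,2)@(5, 5): e=[14,-4,2] → ·
    (1,3)@(3, 7): e=[10,4,-2] → ·
    (1,4)@(3, 9): e=[18,0,-6] → ·  [on edge]
  covered (1 px):
    · · · · · · · · ·
    · · · · · · · · ·
    · # · · · · · · ·
    · · · · · · · · ·
    · · · · · · · · ·
    · · · · · · · · ·
    · · · · · · · · ·
T1:
  2·area = 24  (B↔C swapped to make it positive)
  edge (6, 0)→(2, 12): d=(-4,12) right/bottom  bias=-1
  edge (2, 12)→(0, 12): d=(-2,0) right/bottom  bias=-1
  edge (0, 12)→(6, 0): d=(6,-12) top-left  bias=+0
    (2,1)@(5, 3): e=[0,18,6] → ·  [on edge]
    (1,3)@(3, 7): e=[8,10,6] → #
    (2,3)@(5, 7): e=[-16,10,30] → ·
    (1,4)@(3, 9): e=[0,6,18] → ·  [on edge]
    (0,5)@(1, 11): e=[16,2,6] → #
    (1,5)@(3, 11): e=[-8,2,30] → ·
    (0,6)@(1, 13): e=[8,-2,18] → ·
  covered (2 px):
    · · · · · · · · ·
    · · · · · · · · ·
    · · · · · · · · ·
    · # · · · · · · ·
    · · · · · · · · ·
    # · · · · · · · ·
    · · · · · · · · ·
T2:
  2·area = 64  (B↔C swapped to make it positive)
  edge (4, 0)→(18, 4): d=(14,4) right/bottom  bias=-1
  edge (18, 4)→(2, 4): d=(-16,0) right/bottom  bias=-1
  edge (2, 4)→(4, 0): d=(2,-4) top-left  bias=+0
    (2,0)@(5, 1): e=[10,48,6] → #
    (3,0)@(7, 1): e=[2,48,14] → #
    (4,0)@(9, 1): e=[-6,48,22] → ·
    (1,1)@(3, 3): e=[46,16,2] → #
    (4,1)@(9, 3): e=[22,16,26] → #
    (5,1)@(11, 3): e=[14,16,34] → #
    (6,1)@(13, 3): e=[6,16,42] → #
    (7,1)@(15, 3): e=[-2,16,50] → ·
    (1,2)@(3, 5): e=[74,-16,6] → ·
    (2,2)@(5, 5): e=[66,-16,14] → ·
    (3,2)@(7, 5): e=[58,-16,22] → ·
    (4,2)@(9, 5): e=[50,-16,30] → ·
  covered (8 px):
    · · # # · · · · ·
    · # # # # # # · ·
    · · · · · · · · ·
    · · · · · · · · ·
    · · · · · · · · ·
    · · · · · · · · ·
    · · · · · · · · ·
T3:
  2·area = 4  (B↔C swapped to make it positive)
  edge (1, 5)→(2, 8): d=(1,3) right/bottom  bias=-1
  edge (2, 8)→(2, 12): d=(0,4) right/bottom  bias=-1
  edge (2, 12)→(1, 5): d=(-1,-7) top-left  bias=+0
    (0,2)@(1, 5): e=[0,4,0] → ·  [on edge]
    (1,5)@(3, 11): e=[0,-4,8] → ·  [on edge]
  covered (0 px):
    · · · · · · · · ·
    · · · · · · · · ·
    · · · · · · · · ·
    · · · · · · · · ·
    · · · · · · · · ·
    · · · · · · · · ·
    · · · · · · · · ·

Answer: 11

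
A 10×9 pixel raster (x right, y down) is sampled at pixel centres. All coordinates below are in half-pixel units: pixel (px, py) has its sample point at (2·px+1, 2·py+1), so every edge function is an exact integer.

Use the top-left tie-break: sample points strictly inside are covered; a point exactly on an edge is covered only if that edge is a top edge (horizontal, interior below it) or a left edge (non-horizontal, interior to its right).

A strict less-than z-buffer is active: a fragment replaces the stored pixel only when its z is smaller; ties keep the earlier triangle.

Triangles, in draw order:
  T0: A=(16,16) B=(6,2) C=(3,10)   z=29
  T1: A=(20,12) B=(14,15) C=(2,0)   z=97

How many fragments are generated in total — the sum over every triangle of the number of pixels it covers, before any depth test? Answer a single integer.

T0:
  2·area = 122  (B↔C swapped to make it positive)
  edge (16, 16)→(3, 10): d=(-13,-6) top-left  bias=+0
  edge (3, 10)→(6, 2): d=(3,-8) top-left  bias=+0
  edge (6, 2)→(16, 16): d=(10,14) right/bottom  bias=-1
    (2,2)@(5, 5): e=[77,1,44] → #
    (3,2)@(7, 5): e=[89,17,16] → #
    (4,2)@(9, 5): e=[101,33,-12] → ·
    (2,3)@(5, 7): e=[51,7,64] → #
    (4,3)@(9, 7): e=[75,39,8] → #
    (5,3)@(11, 7): e=[87,55,-20] → ·
    (2,4)@(5, 9): e=[25,13,84] → #
    (5,4)@(11, 9): e=[61,61,0] → ·  [on edge]
    (2,5)@(5, 11): e=[-1,19,104] → ·
    (3,5)@(7, 11): e=[11,35,76] → #
    (5,5)@(11, 11): e=[35,67,20] → #
    (6,5)@(13, 11): e=[47,83,-8] → ·
  covered (14 px):
    · · · · · · · · · ·
    · · · · · · · · · ·
    · · # # · · · · · ·
    · · # # # · · · · ·
    · · # # # · · · · ·
    · · · # # # · · · ·
    · · · · · # # · · ·
    · · · · · · · # · ·
    · · · · · · · · · ·
T1:
  2·area = 126
  edge (20, 12)→(14, 15): d=(-6,3) right/bottom  bias=-1
  edge (14, 15)→(2, 0): d=(-12,-15) top-left  bias=+0
  edge (2, 0)→(20, 12): d=(18,12) right/bottom  bias=-1
    (1,0)@(3, 1): e=[117,3,6] → #
    (2,0)@(5, 1): e=[111,33,-18] → ·
    (1,1)@(3, 3): e=[105,-21,42] → ·
    (2,1)@(5, 3): e=[99,9,18] → #
    (3,1)@(7, 3): e=[93,39,-6] → ·
    (2,2)@(5, 5): e=[87,-15,54] → ·
    (3,2)@(7, 5): e=[81,15,30] → #
    (4,2)@(9, 5): e=[75,45,6] → #
    (5,2)@(11, 5): e=[69,75,-18] → ·
    (3,3)@(7, 7): e=[69,-9,66] → ·
    (4,3)@(9, 7): e=[63,21,42] → #
    (5,3)@(11, 7): e=[57,51,18] → #
  covered (16 px):
    · # · · · · · · · ·
    · · # · · · · · · ·
    · · · # # · · · · ·
    · · · · # # · · · ·
    · · · · · # # # · ·
    · · · · · # # # # ·
    · · · · · · # # # ·
    · · · · · · · · · ·
    · · · · · · · · · ·

Final: 30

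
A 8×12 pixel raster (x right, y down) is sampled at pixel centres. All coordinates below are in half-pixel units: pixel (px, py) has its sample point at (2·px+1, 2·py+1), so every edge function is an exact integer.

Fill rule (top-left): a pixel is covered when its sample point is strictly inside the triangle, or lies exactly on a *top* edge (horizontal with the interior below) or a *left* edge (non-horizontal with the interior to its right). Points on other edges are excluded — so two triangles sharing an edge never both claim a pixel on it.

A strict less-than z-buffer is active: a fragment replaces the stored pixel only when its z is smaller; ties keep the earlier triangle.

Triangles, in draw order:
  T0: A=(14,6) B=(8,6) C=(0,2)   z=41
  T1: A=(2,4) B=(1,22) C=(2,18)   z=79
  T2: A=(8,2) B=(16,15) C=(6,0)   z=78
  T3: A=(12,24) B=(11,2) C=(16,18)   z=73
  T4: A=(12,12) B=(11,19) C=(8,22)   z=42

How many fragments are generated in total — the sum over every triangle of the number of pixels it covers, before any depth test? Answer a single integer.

T0:
  2·area = 24
  edge (14, 6)→(8, 6): d=(-6,0) right/bottom  bias=-1
  edge (8, 6)→(0, 2): d=(-8,-4) top-left  bias=+0
  edge (0, 2)→(14, 6): d=(14,4) right/bottom  bias=-1
    (1,1)@(3, 3): e=[18,4,2] → #
    (2,1)@(5, 3): e=[18,12,-6] → ·
    (1,2)@(3, 5): e=[6,-12,30] → ·
    (3,2)@(7, 5): e=[6,4,14] → #
    (4,2)@(9, 5): e=[6,12,6] → #
    (5,2)@(11, 5): e=[6,20,-2] → ·
    (3,3)@(7, 7): e=[-6,-12,42] → ·
    (4,3)@(9, 7): e=[-6,-4,34] → ·
  covered (3 px):
    · · · · · · · ·
    · # · · · · · ·
    · · · # # · · ·
    · · · · · · · ·
    · · · · · · · ·
    · · · · · · · ·
    · · · · · · · ·
    · · · · · · · ·
    · · · · · · · ·
    · · · · · · · ·
    · · · · · · · ·
    · · · · · · · ·
T1:
  2·area = 14  (B↔C swapped to make it positive)
  edge (2, 4)→(2, 18): d=(0,14) right/bottom  bias=-1
  edge (2, 18)→(1, 22): d=(-1,4) right/bottom  bias=-1
  edge (1, 22)→(2, 4): d=(1,-18) top-left  bias=+0
  covered (0 px):
    · · · · · · · ·
    · · · · · · · ·
    · · · · · · · ·
    · · · · · · · ·
    · · · · · · · ·
    · · · · · · · ·
    · · · · · · · ·
    · · · · · · · ·
    · · · · · · · ·
    · · · · · · · ·
    · · · · · · · ·
    · · · · · · · ·
T2:
  2·area = 10
  edge (8, 2)→(16, 15): d=(8,13) right/bottom  bias=-1
  edge (16, 15)→(6, 0): d=(-10,-15) top-left  bias=+0
  edge (6, 0)→(8, 2): d=(2,2) right/bottom  bias=-1
    (3,0)@(7, 1): e=[5,5,0] → ·  [on edge]
    (4,1)@(9, 3): e=[-5,15,0] → ·  [on edge]
    (5,2)@(11, 5): e=[-15,25,0] → ·  [on edge]
    (5,3)@(11, 7): e=[1,5,4] → #
    (6,3)@(13, 7): e=[-25,35,0] → ·  [on edge]
    (5,4)@(11, 9): e=[17,-15,8] → ·
    (7,4)@(15, 9): e=[-35,45,0] → ·  [on edge]
  covered (1 px):
    · · · · · · · ·
    · · · · · · · ·
    · · · · · · · ·
    · · · · · # · ·
    · · · · · · · ·
    · · · · · · · ·
    · · · · · · · ·
    · · · · · · · ·
    · · · · · · · ·
    · · · · · · · ·
    · · · · · · · ·
    · · · · · · · ·
T3:
  2·area = 94
  edge (12, 24)→(11, 2): d=(-1,-22) top-left  bias=+0
  edge (11, 2)→(16, 18): d=(5,16) right/bottom  bias=-1
  edge (16, 18)→(12, 24): d=(-4,6) right/bottom  bias=-1
    (6,4)@(13, 9): e=[37,3,54] → #
    (7,4)@(15, 9): e=[81,-29,42] → ·
    (6,5)@(13, 11): e=[35,13,46] → #
    (7,5)@(15, 11): e=[79,-19,34] → ·
    (6,6)@(13, 13): e=[33,23,38] → #
    (7,6)@(15, 13): e=[77,-9,26] → ·
    (6,7)@(13, 15): e=[31,33,30] → #
    (7,7)@(15, 15): e=[75,1,18] → #
    (6,8)@(13, 17): e=[29,43,22] → #
    (6,9)@(13, 19): e=[27,53,14] → #
    (6,10)@(13, 21): e=[25,63,6] → #
    (7,10)@(15, 21): e=[69,31,-6] → ·
  covered (10 px):
    · · · · · · · ·
    · · · · · · · ·
    · · · · · · · ·
    · · · · · · · ·
    · · · · · · # ·
    · · · · · · # ·
    · · · · · · # ·
    · · · · · · # #
    · · · · · · # #
    · · · · · · # #
    · · · · · · # ·
    · · · · · · · ·
T4:
  2·area = 18
  edge (12, 12)→(11, 19): d=(-1,7) right/bottom  bias=-1
  edge (11, 19)→(8, 22): d=(-3,3) right/bottom  bias=-1
  edge (8, 22)→(12, 12): d=(4,-10) top-left  bias=+0
    (6,2)@(13, 5): e=[0,36,-18] → ·  [on edge]
    (5,7)@(11, 15): e=[4,12,2] → #
    (6,7)@(13, 15): e=[-10,6,22] → ·
    (7,7)@(15, 15): e=[-24,0,42] → ·  [on edge]
    (5,8)@(11, 17): e=[2,6,10] → #
    (6,8)@(13, 17): e=[-12,0,30] → ·  [on edge]
    (5,9)@(11, 19): e=[0,0,18] → ·  [on edge]
    (4,10)@(9, 21): e=[12,0,6] → ·  [on edge]
    (3,11)@(7, 23): e=[24,0,-6] → ·  [on edge]
  covered (2 px):
    · · · · · · · ·
    · · · · · · · ·
    · · · · · · · ·
    · · · · · · · ·
    · · · · · · · ·
    · · · · · · · ·
    · · · · · · · ·
    · · · · · # · ·
    · · · · · # · ·
    · · · · · · · ·
    · · · · · · · ·
    · · · · · · · ·

Result: 16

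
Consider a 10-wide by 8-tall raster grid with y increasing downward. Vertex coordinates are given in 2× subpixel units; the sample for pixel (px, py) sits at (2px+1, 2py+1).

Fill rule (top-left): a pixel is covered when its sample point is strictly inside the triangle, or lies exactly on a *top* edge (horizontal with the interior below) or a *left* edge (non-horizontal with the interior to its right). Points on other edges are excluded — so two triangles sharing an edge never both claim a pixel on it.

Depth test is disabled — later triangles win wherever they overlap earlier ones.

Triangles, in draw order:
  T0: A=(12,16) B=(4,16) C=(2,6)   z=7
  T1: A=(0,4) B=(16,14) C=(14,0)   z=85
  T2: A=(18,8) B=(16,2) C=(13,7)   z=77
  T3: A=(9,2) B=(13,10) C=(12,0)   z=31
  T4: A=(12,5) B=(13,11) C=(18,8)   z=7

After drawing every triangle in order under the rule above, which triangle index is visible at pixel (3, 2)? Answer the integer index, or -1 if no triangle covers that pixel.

T0:
  2·area = 80
  edge (12, 16)→(4, 16): d=(-8,0) right/bottom  bias=-1
  edge (4, 16)→(2, 6): d=(-2,-10) top-left  bias=+0
  edge (2, 6)→(12, 16): d=(10,10) right/bottom  bias=-1
    (0,0)@(1, 1): e=[120,0,-40] → ·  [on edge]
    (0,2)@(1, 5): e=[88,-8,0] → ·  [on edge]
    (1,3)@(3, 7): e=[72,8,0] → ·  [on edge]
    (1,4)@(3, 9): e=[56,4,20] → █
    (2,4)@(5, 9): e=[56,24,0] → ·  [on edge]
    (1,5)@(3, 11): e=[40,0,40] → █  [on edge]
    (2,5)@(5, 11): e=[40,20,20] → █
    (3,5)@(7, 11): e=[40,40,0] → ·  [on edge]
    (1,6)@(3, 13): e=[24,-4,60] → ·
    (2,6)@(5, 13): e=[24,16,40] → █
    (3,6)@(7, 13): e=[24,36,20] → █
    (4,6)@(9, 13): e=[24,56,0] → ·  [on edge]
    (5,7)@(11, 15): e=[8,72,0] → ·  [on edge]
  covered (8 px):
    · · · · · · · · · ·
    · · · · · · · · · ·
    · · · · · · · · · ·
    · · · · · · · · · ·
    · █ · · · · · · · ·
    · █ █ · · · · · · ·
    · · █ █ · · · · · ·
    · · █ █ █ · · · · ·
T1:
  2·area = 204  (B↔C swapped to make it positive)
  edge (0, 4)→(14, 0): d=(14,-4) top-left  bias=+0
  edge (14, 0)→(16, 14): d=(2,14) right/bottom  bias=-1
  edge (16, 14)→(0, 4): d=(-16,-10) top-left  bias=+0
    (5,0)@(11, 1): e=[2,44,158] → █
    (6,0)@(13, 1): e=[10,16,178] → █
    (7,0)@(15, 1): e=[18,-12,198] → ·
    (2,1)@(5, 3): e=[6,132,66] → █
    (3,1)@(7, 3): e=[14,104,86] → █
    (4,1)@(9, 3): e=[22,76,106] → █
    (7,1)@(15, 3): e=[46,-8,166] → ·
    (1,2)@(3, 5): e=[26,164,14] → █
    (7,2)@(15, 5): e=[74,-4,134] → ·
    (1,3)@(3, 7): e=[54,168,-18] → ·
    (2,3)@(5, 7): e=[62,140,2] → █
    (7,3)@(15, 7): e=[102,0,102] → ·  [on edge]
  covered (25 px):
    · · · · · █ █ · · ·
    · · █ █ █ █ █ · · ·
    · █ █ █ █ █ █ · · ·
    · · █ █ █ █ █ · · ·
    · · · · █ █ █ █ · ·
    · · · · · · █ █ · ·
    · · · · · · · █ · ·
    · · · · · · · · · ·
T2:
  2·area = 28  (B↔C swapped to make it positive)
  edge (18, 8)→(13, 7): d=(-5,-1) top-left  bias=+0
  edge (13, 7)→(16, 2): d=(3,-5) top-left  bias=+0
  edge (16, 2)→(18, 8): d=(2,6) right/bottom  bias=-1
    (1,2)@(3, 5): e=[0,-56,84] → ·  [on edge]
    (7,2)@(15, 5): e=[12,4,12] → █
    (8,2)@(17, 5): e=[14,14,0] → ·  [on edge]
    (6,3)@(13, 7): e=[0,0,28] → █  [on edge]
    (8,3)@(17, 7): e=[4,20,4] → █
    (9,3)@(19, 7): e=[6,30,-8] → ·
    (6,4)@(13, 9): e=[-10,6,32] → ·
    (7,4)@(15, 9): e=[-8,16,20] → ·
    (8,4)@(17, 9): e=[-6,26,8] → ·
    (9,5)@(19, 11): e=[-14,42,0] → ·  [on edge]
  covered (4 px):
    · · · · · · · · · ·
    · · · · · · · · · ·
    · · · · · · · █ · ·
    · · · · · · █ █ █ ·
    · · · · · · · · · ·
    · · · · · · · · · ·
    · · · · · · · · · ·
    · · · · · · · · · ·
T3:
  2·area = 32  (B↔C swapped to make it positive)
  edge (9, 2)→(12, 0): d=(3,-2) top-left  bias=+0
  edge (12, 0)→(13, 10): d=(1,10) right/bottom  bias=-1
  edge (13, 10)→(9, 2): d=(-4,-8) top-left  bias=+0
    (5,0)@(11, 1): e=[1,11,20] → █
    (6,0)@(13, 1): e=[5,-9,36] → ·
    (5,1)@(11, 3): e=[7,13,12] → █
    (6,1)@(13, 3): e=[11,-7,28] → ·
    (5,2)@(11, 5): e=[13,15,4] → █
    (6,2)@(13, 5): e=[17,-5,20] → ·
    (5,3)@(11, 7): e=[19,17,-4] → ·
  covered (3 px):
    · · · · · █ · · · ·
    · · · · · █ · · · ·
    · · · · · █ · · · ·
    · · · · · · · · · ·
    · · · · · · · · · ·
    · · · · · · · · · ·
    · · · · · · · · · ·
    · · · · · · · · · ·
T4:
  2·area = 33  (B↔C swapped to make it positive)
  edge (12, 5)→(18, 8): d=(6,3) right/bottom  bias=-1
  edge (18, 8)→(13, 11): d=(-5,3) right/bottom  bias=-1
  edge (13, 11)→(12, 5): d=(-1,-6) top-left  bias=+0
    (6,3)@(13, 7): e=[9,20,4] → █
    (7,3)@(15, 7): e=[3,14,16] → █
    (8,3)@(17, 7): e=[-3,8,28] → ·
    (6,4)@(13, 9): e=[21,10,2] → █
    (8,4)@(17, 9): e=[9,-2,26] → ·
    (6,5)@(13, 11): e=[33,0,0] → ·  [on edge]
    (7,5)@(15, 11): e=[27,-6,12] → ·
  covered (4 px):
    · · · · · · · · · ·
    · · · · · · · · · ·
    · · · · · · · · · ·
    · · · · · · █ █ · ·
    · · · · · · █ █ · ·
    · · · · · · · · · ·
    · · · · · · · · · ·
    · · · · · · · · · ·

Z-buffer (winner per pixel, '.' = empty):
  . . . . . 3 1 . . .
  . . 1 1 1 3 1 . . .
  . 1 1 1 1 3 1 2 . .
  . . 1 1 1 1 4 4 2 .
  . 0 . . 1 1 4 4 . .
  . 0 0 . . . 1 1 . .
  . . 0 0 . . . 1 . .
  . . 0 0 0 . . . . .

Answer: 1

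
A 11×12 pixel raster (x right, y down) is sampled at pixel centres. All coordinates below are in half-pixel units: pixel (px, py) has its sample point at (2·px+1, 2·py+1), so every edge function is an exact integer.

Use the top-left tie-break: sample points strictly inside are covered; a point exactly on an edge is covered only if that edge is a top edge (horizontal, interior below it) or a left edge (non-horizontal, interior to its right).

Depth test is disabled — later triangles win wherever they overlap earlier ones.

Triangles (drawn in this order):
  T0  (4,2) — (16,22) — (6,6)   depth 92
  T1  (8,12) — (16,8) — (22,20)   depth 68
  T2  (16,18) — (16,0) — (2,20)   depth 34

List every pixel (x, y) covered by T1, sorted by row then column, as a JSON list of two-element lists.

T0:
  2·area = 8
  edge (4, 2)→(16, 22): d=(12,20) right/bottom  bias=-1
  edge (16, 22)→(6, 6): d=(-10,-16) top-left  bias=+0
  edge (6, 6)→(4, 2): d=(-2,-4) top-left  bias=+0
    (3,3)@(7, 7): e=[0,6,2] → ·  [on edge]
    (6,8)@(13, 17): e=[0,2,6] → ·  [on edge]
  covered (0 px):
    · · · · · · · · · · ·
    · · · · · · · · · · ·
    · · · · · · · · · · ·
    · · · · · · · · · · ·
    · · · · · · · · · · ·
    · · · · · · · · · · ·
    · · · · · · · · · · ·
    · · · · · · · · · · ·
    · · · · · · · · · · ·
    · · · · · · · · · · ·
    · · · · · · · · · · ·
    · · · · · · · · · · ·
T1:
  2·area = 120
  edge (8, 12)→(16, 8): d=(8,-4) top-left  bias=+0
  edge (16, 8)→(22, 20): d=(6,12) right/bottom  bias=-1
  edge (22, 20)→(8, 12): d=(-14,-8) top-left  bias=+0
    (7,4)@(15, 9): e=[4,18,98] → █
    (8,4)@(17, 9): e=[12,-6,114] → ·
    (5,5)@(11, 11): e=[4,78,38] → █
    (6,5)@(13, 11): e=[12,54,54] → █
    (8,5)@(17, 11): e=[28,6,86] → █
    (9,5)@(19, 11): e=[36,-18,102] → ·
    (5,6)@(11, 13): e=[20,90,10] → █
    (9,6)@(19, 13): e=[52,-6,74] → ·
    (5,7)@(11, 15): e=[36,102,-18] → ·
    (6,7)@(13, 15): e=[44,78,-2] → ·
    (7,7)@(15, 15): e=[52,54,14] → █
    (9,7)@(19, 15): e=[68,6,46] → █
  covered (15 px):
    · · · · · · · · · · ·
    · · · · · · · · · · ·
    · · · · · · · · · · ·
    · · · · · · · · · · ·
    · · · · · · · █ · · ·
    · · · · · █ █ █ █ · ·
    · · · · · █ █ █ █ · ·
    · · · · · · · █ █ █ ·
    · · · · · · · · █ █ ·
    · · · · · · · · · · █
    · · · · · · · · · · ·
    · · · · · · · · · · ·
T2:
  2·area = 252  (B↔C swapped to make it positive)
  edge (16, 18)→(2, 20): d=(-14,2) right/bottom  bias=-1
  edge (2, 20)→(16, 0): d=(14,-20) top-left  bias=+0
  edge (16, 0)→(16, 18): d=(0,18) right/bottom  bias=-1
    (7,1)@(15, 3): e=[212,22,18] → █
    (8,1)@(17, 3): e=[208,62,-18] → ·
    (6,2)@(13, 5): e=[188,10,54] → █
    (8,2)@(17, 5): e=[180,90,-18] → ·
    (6,3)@(13, 7): e=[160,38,54] → █
    (8,3)@(17, 7): e=[152,118,-18] → ·
    (5,4)@(11, 9): e=[136,26,90] → █
    (8,4)@(17, 9): e=[124,146,-18] → ·
    (4,5)@(9, 11): e=[112,14,126] → █
    (8,5)@(17, 11): e=[96,174,-18] → ·
    (3,6)@(7, 13): e=[88,2,162] → █
    (8,6)@(17, 13): e=[68,202,-18] → ·
    (4,9)@(9, 19): e=[0,126,126] → ·  [on edge]
  covered (31 px):
    · · · · · · · · · · ·
    · · · · · · · █ · · ·
    · · · · · · █ █ · · ·
    · · · · · · █ █ · · ·
    · · · · · █ █ █ · · ·
    · · · · █ █ █ █ · · ·
    · · · █ █ █ █ █ · · ·
    · · · █ █ █ █ █ · · ·
    · · █ █ █ █ █ █ · · ·
    · █ █ █ · · · · · · ·
    · · · · · · · · · · ·
    · · · · · · · · · · ·

Final: [[7,4],[5,5],[6,5],[7,5],[8,5],[5,6],[6,6],[7,6],[8,6],[7,7],[8,7],[9,7],[8,8],[9,8],[10,9]]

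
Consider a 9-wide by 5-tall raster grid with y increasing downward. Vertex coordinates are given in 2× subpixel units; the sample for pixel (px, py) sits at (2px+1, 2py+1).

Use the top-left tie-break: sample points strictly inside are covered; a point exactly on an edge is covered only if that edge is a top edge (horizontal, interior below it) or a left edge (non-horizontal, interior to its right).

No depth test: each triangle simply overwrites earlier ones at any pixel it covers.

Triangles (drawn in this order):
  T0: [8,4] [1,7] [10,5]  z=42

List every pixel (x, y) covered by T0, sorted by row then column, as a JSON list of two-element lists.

T0:
  2·area = 13  (B↔C swapped to make it positive)
  edge (8, 4)→(10, 5): d=(2,1) right/bottom  bias=-1
  edge (10, 5)→(1, 7): d=(-9,2) right/bottom  bias=-1
  edge (1, 7)→(8, 4): d=(7,-3) top-left  bias=+0
    (7,0)@(15, 1): e=[-13,26,0] → .  [on edge]
    (3,2)@(7, 5): e=[3,6,4] → X
    (4,2)@(9, 5): e=[1,2,10] → X
    (5,2)@(11, 5): e=[-1,-2,16] → .
    (0,3)@(1, 7): e=[13,0,0] → .  [on edge]
    (3,3)@(7, 7): e=[7,-12,18] → .
    (4,3)@(9, 7): e=[5,-16,24] → .
  covered (2 px):
    . . . . . . . . .
    . . . . . . . . .
    . . . X X . . . .
    . . . . . . . . .
    . . . . . . . . .

Final: [[3,2],[4,2]]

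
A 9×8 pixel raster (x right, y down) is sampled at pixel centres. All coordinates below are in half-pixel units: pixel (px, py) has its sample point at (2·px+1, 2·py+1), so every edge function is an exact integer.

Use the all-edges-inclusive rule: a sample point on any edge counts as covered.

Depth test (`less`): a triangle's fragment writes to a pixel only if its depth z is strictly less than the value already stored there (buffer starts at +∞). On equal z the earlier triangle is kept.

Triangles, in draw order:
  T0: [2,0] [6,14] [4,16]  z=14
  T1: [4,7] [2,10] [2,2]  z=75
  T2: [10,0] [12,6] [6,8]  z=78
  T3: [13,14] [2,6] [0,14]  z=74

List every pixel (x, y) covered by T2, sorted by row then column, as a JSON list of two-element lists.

T0:
  2·area = 36
  edge (2, 0)→(6, 14): d=(4,14) inclusive
  edge (6, 14)→(4, 16): d=(-2,2) inclusive
  edge (4, 16)→(2, 0): d=(-2,-16) inclusive
    (8,1)@(17, 3): e=[-198,0,234] → ·  [on edge]
    (1,2)@(3, 5): e=[6,24,6] → #
    (2,2)@(5, 5): e=[-22,20,38] → ·
    (7,2)@(15, 5): e=[-162,0,198] → ·  [on edge]
    (1,3)@(3, 7): e=[14,20,2] → #
    (2,3)@(5, 7): e=[-14,16,34] → ·
    (6,3)@(13, 7): e=[-126,0,162] → ·  [on edge]
    (1,4)@(3, 9): e=[22,16,-2] → ·
    (5,4)@(11, 9): e=[-90,0,126] → ·  [on edge]
    (2,5)@(5, 11): e=[2,8,26] → #
    (3,5)@(7, 11): e=[-26,4,58] → ·
    (4,5)@(9, 11): e=[-54,0,90] → ·  [on edge]
    (3,6)@(7, 13): e=[-18,0,54] → ·  [on edge]
    (2,7)@(5, 15): e=[18,0,18] → #  [on edge]
  covered (5 px):
    · · · · · · · · ·
    · · · · · · · · ·
    · # · · · · · · ·
    · # · · · · · · ·
    · · · · · · · · ·
    · · # · · · · · ·
    · · # · · · · · ·
    · · # · · · · · ·
T1:
  2·area = 16
  edge (4, 7)→(2, 10): d=(-2,3) inclusive
  edge (2, 10)→(2, 2): d=(0,-8) inclusive
  edge (2, 2)→(4, 7): d=(2,5) inclusive
    (1,2)@(3, 5): e=[7,8,1] → #
    (2,2)@(5, 5): e=[1,24,-9] → ·
    (1,3)@(3, 7): e=[3,8,5] → #
    (2,3)@(5, 7): e=[-3,24,-5] → ·
    (1,4)@(3, 9): e=[-1,8,9] → ·
  covered (2 px):
    · · · · · · · · ·
    · · · · · · · · ·
    · # · · · · · · ·
    · # · · · · · · ·
    · · · · · · · · ·
    · · · · · · · · ·
    · · · · · · · · ·
    · · · · · · · · ·
T2:
  2·area = 40
  edge (10, 0)→(12, 6): d=(2,6) inclusive
  edge (12, 6)→(6, 8): d=(-6,2) inclusive
  edge (6, 8)→(10, 0): d=(4,-8) inclusive
    (4,1)@(9, 3): e=[12,24,4] → #
    (5,1)@(11, 3): e=[0,20,20] → #  [on edge]
    (6,1)@(13, 3): e=[-12,16,36] → ·
    (4,2)@(9, 5): e=[16,12,12] → #
    (6,2)@(13, 5): e=[-8,4,44] → ·
    (7,2)@(15, 5): e=[-20,0,60] → ·  [on edge]
    (3,3)@(7, 7): e=[32,4,4] → #
    (4,3)@(9, 7): e=[20,0,20] → #  [on edge]
    (5,3)@(11, 7): e=[8,-4,36] → ·
    (1,4)@(3, 9): e=[60,0,-20] → ·  [on edge]
    (3,4)@(7, 9): e=[36,-8,12] → ·
    (4,4)@(9, 9): e=[24,-12,28] → ·
    (6,4)@(13, 9): e=[0,-20,60] → ·  [on edge]
    (7,7)@(15, 15): e=[0,-60,100] → ·  [on edge]
  covered (6 px):
    · · · · · · · · ·
    · · · · # # · · ·
    · · · · # # · · ·
    · · · # # · · · ·
    · · · · · · · · ·
    · · · · · · · · ·
    · · · · · · · · ·
    · · · · · · · · ·
T3:
  2·area = 104  (B↔C swapped to make it positive)
  edge (13, 14)→(0, 14): d=(-13,0) inclusive
  edge (0, 14)→(2, 6): d=(2,-8) inclusive
  edge (2, 6)→(13, 14): d=(11,8) inclusive
    (1,3)@(3, 7): e=[91,10,3] → #
    (2,3)@(5, 7): e=[91,26,-13] → ·
    (1,4)@(3, 9): e=[65,14,25] → #
    (2,4)@(5, 9): e=[65,30,9] → #
    (3,4)@(7, 9): e=[65,46,-7] → ·
    (0,5)@(1, 11): e=[39,2,63] → #
    (3,5)@(7, 11): e=[39,50,15] → #
    (4,5)@(9, 11): e=[39,66,-1] → ·
    (0,6)@(1, 13): e=[13,6,85] → #
    (4,6)@(9, 13): e=[13,70,21] → #
    (5,6)@(11, 13): e=[13,86,5] → #
    (6,6)@(13, 13): e=[13,102,-11] → ·
  covered (13 px):
    · · · · · · · · ·
    · · · · · · · · ·
    · · · · · · · · ·
    · # · · · · · · ·
    · # # · · · · · ·
    # # # # · · · · ·
    # # # # # # · · ·
    · · · · · · · · ·

Result: [[4,1],[5,1],[4,2],[5,2],[3,3],[4,3]]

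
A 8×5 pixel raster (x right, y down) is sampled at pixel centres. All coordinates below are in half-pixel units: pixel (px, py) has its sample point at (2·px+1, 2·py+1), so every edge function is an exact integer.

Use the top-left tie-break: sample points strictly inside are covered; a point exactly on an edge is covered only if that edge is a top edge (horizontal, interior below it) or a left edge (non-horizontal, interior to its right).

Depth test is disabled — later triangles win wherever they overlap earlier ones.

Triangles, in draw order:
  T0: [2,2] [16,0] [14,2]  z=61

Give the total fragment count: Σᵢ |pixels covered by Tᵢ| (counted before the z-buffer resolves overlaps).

T0:
  2·area = 24
  edge (2, 2)→(16, 0): d=(14,-2) top-left  bias=+0
  edge (16, 0)→(14, 2): d=(-2,2) right/bottom  bias=-1
  edge (14, 2)→(2, 2): d=(-12,0) right/bottom  bias=-1
    (4,0)@(9, 1): e=[0,12,12] → #  [on edge]
    (5,0)@(11, 1): e=[4,8,12] → #
    (6,0)@(13, 1): e=[8,4,12] → #
    (7,0)@(15, 1): e=[12,0,12] → ·  [on edge]
    (4,1)@(9, 3): e=[28,8,-12] → ·
    (5,1)@(11, 3): e=[32,4,-12] → ·
    (6,1)@(13, 3): e=[36,0,-12] → ·  [on edge]
    (5,2)@(11, 5): e=[60,0,-36] → ·  [on edge]
    (4,3)@(9, 7): e=[84,0,-60] → ·  [on edge]
    (3,4)@(7, 9): e=[108,0,-84] → ·  [on edge]
  covered (3 px):
    · · · · # # # ·
    · · · · · · · ·
    · · · · · · · ·
    · · · · · · · ·
    · · · · · · · ·

Answer: 3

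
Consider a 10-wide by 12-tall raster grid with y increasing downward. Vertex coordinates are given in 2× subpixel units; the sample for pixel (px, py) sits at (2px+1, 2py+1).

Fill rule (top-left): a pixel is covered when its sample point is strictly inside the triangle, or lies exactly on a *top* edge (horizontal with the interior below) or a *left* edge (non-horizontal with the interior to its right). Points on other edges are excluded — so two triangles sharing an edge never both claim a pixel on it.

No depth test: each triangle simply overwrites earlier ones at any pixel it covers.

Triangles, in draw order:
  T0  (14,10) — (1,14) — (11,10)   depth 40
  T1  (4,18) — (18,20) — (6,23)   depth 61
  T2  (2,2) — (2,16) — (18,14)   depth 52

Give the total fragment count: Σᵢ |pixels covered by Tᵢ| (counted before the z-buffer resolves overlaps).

T0:
  2·area = 12
  edge (14, 10)→(1, 14): d=(-13,4) right/bottom  bias=-1
  edge (1, 14)→(11, 10): d=(10,-4) top-left  bias=+0
  edge (11, 10)→(14, 10): d=(3,0) top-left  bias=+0
    (4,5)@(9, 11): e=[7,2,3] → █
    (5,5)@(11, 11): e=[-1,10,3] → ·
    (4,6)@(9, 13): e=[-19,22,9] → ·
  covered (1 px):
    · · · · · · · · · ·
    · · · · · · · · · ·
    · · · · · · · · · ·
    · · · · · · · · · ·
    · · · · · · · · · ·
    · · · · █ · · · · ·
    · · · · · · · · · ·
    · · · · · · · · · ·
    · · · · · · · · · ·
    · · · · · · · · · ·
    · · · · · · · · · ·
    · · · · · · · · · ·
T1:
  2·area = 66
  edge (4, 18)→(18, 20): d=(14,2) right/bottom  bias=-1
  edge (18, 20)→(6, 23): d=(-12,3) right/bottom  bias=-1
  edge (6, 23)→(4, 18): d=(-2,-5) top-left  bias=+0
    (2,9)@(5, 19): e=[12,51,3] → █
    (3,9)@(7, 19): e=[8,45,13] → █
    (4,9)@(9, 19): e=[4,39,23] → █
    (5,9)@(11, 19): e=[0,33,33] → ·  [on edge]
    (2,10)@(5, 21): e=[40,27,-1] → ·
    (3,10)@(7, 21): e=[36,21,9] → █
    (5,10)@(11, 21): e=[28,9,29] → █
    (6,10)@(13, 21): e=[24,3,39] → █
    (7,10)@(15, 21): e=[20,-3,49] → ·
    (3,11)@(7, 23): e=[64,-3,5] → ·
    (4,11)@(9, 23): e=[60,-9,15] → ·
    (5,11)@(11, 23): e=[56,-15,25] → ·
  covered (7 px):
    · · · · · · · · · ·
    · · · · · · · · · ·
    · · · · · · · · · ·
    · · · · · · · · · ·
    · · · · · · · · · ·
    · · · · · · · · · ·
    · · · · · · · · · ·
    · · · · · · · · · ·
    · · · · · · · · · ·
    · · █ █ █ · · · · ·
    · · · █ █ █ █ · · ·
    · · · · · · · · · ·
T2:
  2·area = 224  (B↔C swapped to make it positive)
  edge (2, 2)→(18, 14): d=(16,12) right/bottom  bias=-1
  edge (18, 14)→(2, 16): d=(-16,2) right/bottom  bias=-1
  edge (2, 16)→(2, 2): d=(0,-14) top-left  bias=+0
    (1,1)@(3, 3): e=[4,206,14] → █
    (2,1)@(5, 3): e=[-20,202,42] → ·
    (1,2)@(3, 5): e=[36,174,14] → █
    (2,2)@(5, 5): e=[12,170,42] → █
    (3,2)@(7, 5): e=[-12,166,70] → ·
    (1,3)@(3, 7): e=[68,142,14] → █
    (3,3)@(7, 7): e=[20,134,70] → █
    (4,3)@(9, 7): e=[-4,130,98] → ·
    (1,4)@(3, 9): e=[100,110,14] → █
    (4,4)@(9, 9): e=[28,98,98] → █
    (5,4)@(11, 9): e=[4,94,126] → █
    (6,4)@(13, 9): e=[-20,90,154] → ·
  covered (28 px):
    · · · · · · · · · ·
    · █ · · · · · · · ·
    · █ █ · · · · · · ·
    · █ █ █ · · · · · ·
    · █ █ █ █ █ · · · ·
    · █ █ █ █ █ █ · · ·
    · █ █ █ █ █ █ █ · ·
    · █ █ █ █ · · · · ·
    · · · · · · · · · ·
    · · · · · · · · · ·
    · · · · · · · · · ·
    · · · · · · · · · ·

Answer: 36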